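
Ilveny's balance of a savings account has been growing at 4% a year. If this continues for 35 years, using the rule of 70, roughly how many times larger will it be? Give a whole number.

≈ 4 times

At 4% one doubling takes ≈ 17.50 years; 35 years is 2 of them, so ×4.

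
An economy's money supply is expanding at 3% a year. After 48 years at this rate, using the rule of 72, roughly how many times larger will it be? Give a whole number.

approximately 4 times

At 3% one doubling takes ≈ 24.00 years; 48 years is 2 of them, so ×4.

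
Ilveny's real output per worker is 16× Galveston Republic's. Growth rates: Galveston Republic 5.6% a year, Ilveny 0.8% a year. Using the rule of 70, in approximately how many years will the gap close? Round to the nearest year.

What matters is the difference: 4.8 pp.
Rule of 70 on the gap: the ratio halves every 70/4.8 ≈ 14.58 years.
A 16× gap closes after 4 halvings: 4 × 14.58 ≈ 58 years.

about 58 years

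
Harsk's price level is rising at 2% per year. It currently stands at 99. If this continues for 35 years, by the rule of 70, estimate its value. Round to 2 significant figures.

≈ 200

It doubles every 70/2 ≈ 35.00 years, so 35 years is 1.00 doublings.
2^1.00 ≈ 2.00; 99 × 2.00 ≈ 200.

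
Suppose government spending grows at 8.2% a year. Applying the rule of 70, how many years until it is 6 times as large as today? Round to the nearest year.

≈ 22 years

One doubling takes 70/8.2 = 8.54 years.
Reaching 6× takes log₂(6) ≈ 2.58 doublings.
2.58 × 8.54 ≈ 22 years.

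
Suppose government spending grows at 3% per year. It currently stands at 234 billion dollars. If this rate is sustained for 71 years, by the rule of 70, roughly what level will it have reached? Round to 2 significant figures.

roughly 1900 billion dollars

It doubles every 70/3 ≈ 23.33 years, so 71 years is 3.04 doublings.
2^3.04 ≈ 8.22; 234 × 8.22 ≈ 1900 billion dollars.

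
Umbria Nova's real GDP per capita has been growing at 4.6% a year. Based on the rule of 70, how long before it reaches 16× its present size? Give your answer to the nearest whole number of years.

One doubling takes 70/4.6 = 15.22 years.
16× is 4 doublings, so 4 × 15.22 ≈ 61 years.

approximately 61 years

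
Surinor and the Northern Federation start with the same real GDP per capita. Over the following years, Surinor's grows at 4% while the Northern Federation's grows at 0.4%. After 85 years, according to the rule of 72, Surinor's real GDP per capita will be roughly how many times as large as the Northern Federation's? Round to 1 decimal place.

approximately 19.0 times

Rate gap = 4% − 0.4% = 3.6 points.
The ratio doubles every 72/3.6 ≈ 20.00 years.
85/20.00 ≈ 4.25 doublings → ratio ≈ 2^4.25 ≈ 19.0.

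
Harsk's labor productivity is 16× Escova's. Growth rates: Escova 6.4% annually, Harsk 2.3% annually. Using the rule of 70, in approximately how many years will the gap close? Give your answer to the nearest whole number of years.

68 years

The growth-rate gap is 6.4% − 2.3% = 4.1 percentage points.
So the ratio between them halves every 70/4.1 ≈ 17.07 years.
A 16× gap closes after 4 halvings: 4 × 17.07 ≈ 68 years.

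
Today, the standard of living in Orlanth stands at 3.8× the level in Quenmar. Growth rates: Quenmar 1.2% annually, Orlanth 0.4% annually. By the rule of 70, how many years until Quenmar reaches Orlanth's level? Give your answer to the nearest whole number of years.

The growth-rate gap is 1.2% − 0.4% = 0.8 percentage points.
So the ratio between them halves every 70/0.8 ≈ 87.50 years.
A 3.8× gap takes log₂(3.8) ≈ 1.93 halvings to close: 1.93 × 87.50 ≈ 169 years.

169 years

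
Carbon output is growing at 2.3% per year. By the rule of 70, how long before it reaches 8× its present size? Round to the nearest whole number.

At 2.3% it doubles every 70/2.3 ≈ 30.43 years.
Getting to 8× needs 3 doublings: 3 × 30.43 ≈ 91 years.

approximately 91 years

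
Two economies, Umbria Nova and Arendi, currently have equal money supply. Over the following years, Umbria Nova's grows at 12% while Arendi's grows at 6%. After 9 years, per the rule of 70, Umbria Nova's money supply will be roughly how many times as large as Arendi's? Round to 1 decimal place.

Only the 6-point difference matters.
70/6 ≈ 11.67 years per doubling of the ratio; 9 years gives 0.77 doublings, so ≈ 1.7×.

roughly 1.7 times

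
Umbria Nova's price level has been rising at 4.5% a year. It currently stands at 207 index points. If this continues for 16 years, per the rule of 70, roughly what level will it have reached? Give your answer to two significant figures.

about 420 index points

It doubles every 70/4.5 ≈ 15.56 years, so 16 years is 1.03 doublings.
2^1.03 ≈ 2.04; 207 × 2.04 ≈ 420 index points.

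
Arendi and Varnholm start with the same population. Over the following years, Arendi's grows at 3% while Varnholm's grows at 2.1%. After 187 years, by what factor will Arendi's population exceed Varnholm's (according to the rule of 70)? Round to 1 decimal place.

around 5.3 times

Arendi pulls ahead at 0.9 pp per year, so the ratio doubles every 70/0.9 ≈ 77.78 years.
In 187 years that's 2.40 doublings: 2^2.40 ≈ 5.3.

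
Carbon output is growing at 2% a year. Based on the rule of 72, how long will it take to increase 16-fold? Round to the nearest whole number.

roughly 144 years

One doubling takes 72/2 = 36.00 years.
Getting to 16× needs 4 doublings: 4 × 36.00 ≈ 144 years.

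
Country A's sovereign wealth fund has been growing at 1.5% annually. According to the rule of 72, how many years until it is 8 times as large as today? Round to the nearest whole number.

about 144 years

At 1.5% it doubles every 72/1.5 ≈ 48.00 years.
8× is 3 doublings, so 3 × 48.00 ≈ 144 years.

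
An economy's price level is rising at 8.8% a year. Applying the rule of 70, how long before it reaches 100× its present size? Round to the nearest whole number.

53 years

One doubling takes 70/8.8 = 7.95 years.
Reaching 100× takes log₂(100) ≈ 6.64 doublings.
6.64 × 7.95 ≈ 53 years.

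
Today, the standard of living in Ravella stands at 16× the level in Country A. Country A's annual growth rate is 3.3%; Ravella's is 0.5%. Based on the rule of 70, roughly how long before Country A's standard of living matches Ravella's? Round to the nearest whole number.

approximately 100 years

Country A gains on Ravella at 3.3% − 0.5% = 2.8 points a year.
At that relative rate the gap halves every 70/2.8 ≈ 25.00 years.
A 16× gap closes after 4 halvings: 4 × 25.00 ≈ 100 years.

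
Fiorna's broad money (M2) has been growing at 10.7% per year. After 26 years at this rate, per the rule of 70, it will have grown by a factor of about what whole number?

70/10.7 ≈ 6.54 years per doubling.
26 years fits 4 doublings: 2^4 = 16.

about 16 times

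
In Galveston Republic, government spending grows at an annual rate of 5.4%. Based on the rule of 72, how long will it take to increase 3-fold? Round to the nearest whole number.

Doubling time ≈ 72/5.4 = 13.33 years.
Reaching 3× takes log₂(3) ≈ 1.58 doublings.
1.58 × 13.33 ≈ 21 years.

≈ 21 years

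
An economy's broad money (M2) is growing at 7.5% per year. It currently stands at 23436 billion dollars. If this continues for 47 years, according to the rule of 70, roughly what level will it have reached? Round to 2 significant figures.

Doubling time ≈ 70/7.5 = 9.33 years.
47 years is 47/9.33 ≈ 5.04 doublings, a factor of 2^5.04 ≈ 32.90.
23436 × 32.90 ≈ 770000 billion dollars.

approximately 770000 billion dollars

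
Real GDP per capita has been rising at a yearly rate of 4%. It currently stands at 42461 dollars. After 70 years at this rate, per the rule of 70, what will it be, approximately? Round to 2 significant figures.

Doubling time ≈ 70/4 = 17.50 years.
70 years is 70/17.50 ≈ 4.00 doublings, a factor of 2^4.00 ≈ 16.00.
42461 × 16.00 ≈ 680000 dollars.

approximately 680000 dollars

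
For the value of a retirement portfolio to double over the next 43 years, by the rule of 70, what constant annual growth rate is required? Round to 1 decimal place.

approximately 1.6%

70 / 43 ≈ 1.63, so about 1.6% a year.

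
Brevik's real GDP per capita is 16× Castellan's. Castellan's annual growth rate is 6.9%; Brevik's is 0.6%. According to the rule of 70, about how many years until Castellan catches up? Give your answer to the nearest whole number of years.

about 44 years

Castellan gains on Brevik at 6.9% − 0.6% = 6.3 points a year.
At that relative rate the gap halves every 70/6.3 ≈ 11.11 years.
A 16× gap closes after 4 halvings: 4 × 11.11 ≈ 44 years.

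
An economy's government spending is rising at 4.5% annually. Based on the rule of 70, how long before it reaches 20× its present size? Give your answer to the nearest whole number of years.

One doubling takes 70/4.5 = 15.56 years.
20× is log₂ 20 ≈ 4.32 doublings, so ≈ 4.32 × 15.56 = 67 years.

67 years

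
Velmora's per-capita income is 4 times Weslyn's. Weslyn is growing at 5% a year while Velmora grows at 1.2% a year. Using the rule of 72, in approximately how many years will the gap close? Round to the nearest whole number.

around 38 years

Weslyn gains on Velmora at 5% − 1.2% = 3.8 points a year.
At that relative rate the gap halves every 72/3.8 ≈ 18.95 years.
A 4 times gap closes after 2 halvings: 2 × 18.95 ≈ 38 years.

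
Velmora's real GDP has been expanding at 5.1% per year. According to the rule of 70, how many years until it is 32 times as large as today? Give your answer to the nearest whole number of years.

At 5.1% it doubles every 70/5.1 ≈ 13.73 years.
32 = 2^5, so 5 doublings → 69 years.

about 69 years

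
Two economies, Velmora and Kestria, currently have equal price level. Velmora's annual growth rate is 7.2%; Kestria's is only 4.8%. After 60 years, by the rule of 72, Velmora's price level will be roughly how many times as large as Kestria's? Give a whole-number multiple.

about 4 times

Rate gap = 7.2% − 4.8% = 2.4 points.
The ratio doubles every 72/2.4 ≈ 30.00 years.
60/30.00 ≈ 2.00 doublings → ratio ≈ 2^2.00 ≈ 4.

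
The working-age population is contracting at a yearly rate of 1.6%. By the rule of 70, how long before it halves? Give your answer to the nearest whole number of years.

about 44 years

Halving time ≈ 70 / 1.6 = 43.75 → 44 years.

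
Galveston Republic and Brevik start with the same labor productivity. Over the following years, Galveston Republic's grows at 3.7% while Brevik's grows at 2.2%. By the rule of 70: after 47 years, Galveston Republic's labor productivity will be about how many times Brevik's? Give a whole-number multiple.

Only the 1.5-point difference matters.
70/1.5 ≈ 46.67 years per doubling of the ratio; 47 years gives 1.01 doublings, so ≈ 2×.

around 2 times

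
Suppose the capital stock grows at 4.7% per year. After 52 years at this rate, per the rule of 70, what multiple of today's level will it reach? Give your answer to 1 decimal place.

roughly 11.2 times

Doubling time ≈ 70/4.7 = 14.89 years.
52 years / 14.89 ≈ 3.49 doublings → factor 2^3.49 ≈ 11.2.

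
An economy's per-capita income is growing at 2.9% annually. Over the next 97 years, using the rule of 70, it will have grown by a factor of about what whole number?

At 2.9% one doubling takes ≈ 24.14 years; 97 years is 4 of them, so ×16.

around 16 times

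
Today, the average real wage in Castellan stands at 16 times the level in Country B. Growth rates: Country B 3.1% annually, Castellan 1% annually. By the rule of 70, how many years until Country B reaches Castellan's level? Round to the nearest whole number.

133 years

Country B gains on Castellan at 3.1% − 1% = 2.1 points a year.
At that relative rate the gap halves every 70/2.1 ≈ 33.33 years.
A 16 times gap closes after 4 halvings: 4 × 33.33 ≈ 133 years.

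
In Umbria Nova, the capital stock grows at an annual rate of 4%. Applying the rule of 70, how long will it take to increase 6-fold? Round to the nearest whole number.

Doubling time ≈ 70/4 = 17.50 years.
6× is log₂ 6 ≈ 2.58 doublings, so ≈ 2.58 × 17.50 = 45 years.

around 45 years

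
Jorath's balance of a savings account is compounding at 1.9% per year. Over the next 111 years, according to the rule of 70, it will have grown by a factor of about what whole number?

At 1.9% one doubling takes ≈ 36.84 years; 111 years is 3 of them, so ×8.

about 8 times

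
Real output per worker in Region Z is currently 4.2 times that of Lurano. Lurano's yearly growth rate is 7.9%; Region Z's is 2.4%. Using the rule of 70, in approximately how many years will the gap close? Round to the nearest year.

approximately 26 years

What matters is the difference: 5.5 pp.
Rule of 70 on the gap: the ratio halves every 70/5.5 ≈ 12.73 years.
A 4.2 times gap takes log₂(4.2) ≈ 2.07 halvings to close: 2.07 × 12.73 ≈ 26 years.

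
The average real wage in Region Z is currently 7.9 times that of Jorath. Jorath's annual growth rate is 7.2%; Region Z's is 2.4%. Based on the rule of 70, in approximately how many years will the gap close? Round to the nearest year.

Jorath gains on Region Z at 7.2% − 2.4% = 4.8 points a year.
At that relative rate the gap halves every 70/4.8 ≈ 14.58 years.
A 7.9 times gap takes log₂(7.9) ≈ 2.98 halvings to close: 2.98 × 14.58 ≈ 43 years.

approximately 43 years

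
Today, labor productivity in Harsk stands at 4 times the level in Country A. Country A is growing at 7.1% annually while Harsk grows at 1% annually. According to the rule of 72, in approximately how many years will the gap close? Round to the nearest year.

24 years

The growth-rate gap is 7.1% − 1% = 6.1 percentage points.
So the ratio between them halves every 72/6.1 ≈ 11.80 years.
A 4 times gap closes after 2 halvings: 2 × 11.80 ≈ 24 years.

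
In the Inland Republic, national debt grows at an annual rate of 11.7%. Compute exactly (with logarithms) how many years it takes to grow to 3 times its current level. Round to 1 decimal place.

t = ln(3) / ln(1 + 0.117) = 1.0986 / 0.110647 ≈ 9.93.

9.9 years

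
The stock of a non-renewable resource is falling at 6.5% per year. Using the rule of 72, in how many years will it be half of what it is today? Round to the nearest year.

approximately 11 years

Halving time ≈ 72 / 6.5 = 11.08 → 11 years.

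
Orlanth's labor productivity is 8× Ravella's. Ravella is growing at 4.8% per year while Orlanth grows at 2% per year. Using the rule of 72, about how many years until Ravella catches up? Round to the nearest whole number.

approximately 77 years

The growth-rate gap is 4.8% − 2% = 2.8 percentage points.
So the ratio between them halves every 72/2.8 ≈ 25.71 years.
An 8× gap closes after 3 halvings: 3 × 25.71 ≈ 77 years.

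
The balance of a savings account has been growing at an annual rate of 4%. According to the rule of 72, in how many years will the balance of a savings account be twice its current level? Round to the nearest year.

roughly 18 years

72/4 ≈ 18.00, so it doubles roughly every 18 years.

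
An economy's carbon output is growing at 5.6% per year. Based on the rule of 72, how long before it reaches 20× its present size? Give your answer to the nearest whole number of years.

Doubling time ≈ 72/5.6 = 12.86 years.
Reaching 20× takes log₂(20) ≈ 4.32 doublings.
4.32 × 12.86 ≈ 56 years.

approximately 56 years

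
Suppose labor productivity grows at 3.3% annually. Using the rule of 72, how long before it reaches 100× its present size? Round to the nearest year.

about 145 years

One doubling takes 72/3.3 = 21.82 years.
Reaching 100× takes log₂(100) ≈ 6.64 doublings.
6.64 × 21.82 ≈ 145 years.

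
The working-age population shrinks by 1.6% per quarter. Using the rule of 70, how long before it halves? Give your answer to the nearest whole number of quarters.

Halving time ≈ 70 / 1.6 = 43.75 → 44 quarters.

about 44 quarters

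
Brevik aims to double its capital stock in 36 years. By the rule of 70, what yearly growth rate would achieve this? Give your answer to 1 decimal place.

70 / 36 ≈ 1.94, so about 1.9% per year.

approximately 1.9%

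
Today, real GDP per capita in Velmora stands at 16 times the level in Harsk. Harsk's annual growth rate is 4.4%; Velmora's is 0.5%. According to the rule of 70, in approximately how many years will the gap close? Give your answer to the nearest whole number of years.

≈ 72 years

Harsk gains on Velmora at 4.4% − 0.5% = 3.9 points a year.
At that relative rate the gap halves every 70/3.9 ≈ 17.95 years.
A 16 times gap closes after 4 halvings: 4 × 17.95 ≈ 72 years.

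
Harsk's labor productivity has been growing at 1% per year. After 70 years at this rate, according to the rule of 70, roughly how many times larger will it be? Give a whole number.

Doubling time ≈ 70/1 = 70.00 years.
70/70.00 ≈ 1 doubling, so about 2^1 = 2×.

about 2 times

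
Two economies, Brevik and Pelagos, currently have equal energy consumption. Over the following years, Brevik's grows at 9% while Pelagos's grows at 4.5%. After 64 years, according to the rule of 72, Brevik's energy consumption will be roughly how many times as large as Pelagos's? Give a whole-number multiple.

roughly 16 times

Only the 4.5-point difference matters.
72/4.5 ≈ 16.00 years per doubling of the ratio; 64 years gives 4.00 doublings, so ≈ 16×.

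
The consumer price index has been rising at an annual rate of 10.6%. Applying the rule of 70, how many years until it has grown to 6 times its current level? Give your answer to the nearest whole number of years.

At 10.6% it doubles every 70/10.6 ≈ 6.60 years.
6× is log₂ 6 ≈ 2.58 doublings, so ≈ 2.58 × 6.60 = 17 years.

around 17 years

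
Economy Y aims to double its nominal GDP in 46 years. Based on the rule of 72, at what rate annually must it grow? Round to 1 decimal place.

around 1.6% annually

72 / 46 ≈ 1.57, so about 1.6% annually.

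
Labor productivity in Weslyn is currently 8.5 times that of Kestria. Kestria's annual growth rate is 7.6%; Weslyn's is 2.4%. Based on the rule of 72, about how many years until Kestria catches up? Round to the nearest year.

about 43 years

The growth-rate gap is 7.6% − 2.4% = 5.2 percentage points.
So the ratio between them halves every 72/5.2 ≈ 13.85 years.
An 8.5 times gap takes log₂(8.5) ≈ 3.09 halvings to close: 3.09 × 13.85 ≈ 43 years.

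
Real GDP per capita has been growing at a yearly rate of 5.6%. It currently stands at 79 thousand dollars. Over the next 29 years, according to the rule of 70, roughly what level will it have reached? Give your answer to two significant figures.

about 390 thousand dollars

Doubling time ≈ 70/5.6 = 12.50 years.
29 years is 29/12.50 ≈ 2.32 doublings, a factor of 2^2.32 ≈ 4.99.
79 × 4.99 ≈ 390 thousand dollars.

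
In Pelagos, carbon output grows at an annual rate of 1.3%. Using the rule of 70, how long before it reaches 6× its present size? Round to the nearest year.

Doubling time ≈ 70/1.3 = 53.85 years.
6× is log₂ 6 ≈ 2.58 doublings, so ≈ 2.58 × 53.85 = 139 years.

roughly 139 years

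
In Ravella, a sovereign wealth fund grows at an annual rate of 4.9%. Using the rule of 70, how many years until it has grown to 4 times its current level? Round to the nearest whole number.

At 4.9% it doubles every 70/4.9 ≈ 14.29 years.
Getting to 4× needs 2 doublings: 2 × 14.29 ≈ 29 years.

≈ 29 years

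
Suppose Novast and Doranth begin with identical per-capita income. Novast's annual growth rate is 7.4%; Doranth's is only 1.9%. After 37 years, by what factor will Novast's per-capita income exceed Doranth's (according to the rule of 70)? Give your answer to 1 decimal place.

Novast pulls ahead at 5.5 pp per year, so the ratio doubles every 70/5.5 ≈ 12.73 years.
In 37 years that's 2.91 doublings: 2^2.91 ≈ 7.5.

7.5 times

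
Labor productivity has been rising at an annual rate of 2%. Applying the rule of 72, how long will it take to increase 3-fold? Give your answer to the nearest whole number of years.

Doubling time ≈ 72/2 = 36.00 years.
3× is log₂ 3 ≈ 1.58 doublings, so ≈ 1.58 × 36.00 = 57 years.

≈ 57 years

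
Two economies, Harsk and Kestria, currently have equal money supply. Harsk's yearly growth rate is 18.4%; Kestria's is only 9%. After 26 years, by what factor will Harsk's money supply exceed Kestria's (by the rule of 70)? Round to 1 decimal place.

Rate gap = 18.4% − 9% = 9.4 points.
The ratio doubles every 70/9.4 ≈ 7.45 years.
26/7.45 ≈ 3.49 doublings → ratio ≈ 2^3.49 ≈ 11.2.

roughly 11.2 times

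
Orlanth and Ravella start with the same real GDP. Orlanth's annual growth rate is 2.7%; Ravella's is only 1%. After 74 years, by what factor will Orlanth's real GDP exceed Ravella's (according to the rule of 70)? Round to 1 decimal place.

3.5 times

Orlanth pulls ahead at 1.7 pp per year, so the ratio doubles every 70/1.7 ≈ 41.18 years.
In 74 years that's 1.80 doublings: 2^1.80 ≈ 3.5.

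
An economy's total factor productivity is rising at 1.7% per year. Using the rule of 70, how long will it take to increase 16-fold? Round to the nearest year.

≈ 165 years

One doubling takes 70/1.7 = 41.18 years.
16 = 2^4, so 4 doublings → 165 years.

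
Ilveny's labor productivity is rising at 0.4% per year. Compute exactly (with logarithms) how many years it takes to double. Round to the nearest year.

174 years

t = ln(2) / ln(1 + 0.004) = 0.6931 / 0.003992 ≈ 173.62.
≈ 174 years.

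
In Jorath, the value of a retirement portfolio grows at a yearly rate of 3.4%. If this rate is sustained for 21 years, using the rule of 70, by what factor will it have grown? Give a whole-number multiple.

70/3.4 ≈ 20.59 years per doubling.
21 years fits 1 doubling: 2^1 = 2.

2 times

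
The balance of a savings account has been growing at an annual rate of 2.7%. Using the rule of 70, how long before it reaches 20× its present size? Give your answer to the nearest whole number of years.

Doubling time ≈ 70/2.7 = 25.93 years.
Reaching 20× takes log₂(20) ≈ 4.32 doublings.
4.32 × 25.93 ≈ 112 years.

about 112 years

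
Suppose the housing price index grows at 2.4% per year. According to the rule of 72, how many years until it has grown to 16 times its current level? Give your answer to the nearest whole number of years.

At 2.4% it doubles every 72/2.4 ≈ 30.00 years.
16× is 4 doublings, so 4 × 30.00 ≈ 120 years.

around 120 years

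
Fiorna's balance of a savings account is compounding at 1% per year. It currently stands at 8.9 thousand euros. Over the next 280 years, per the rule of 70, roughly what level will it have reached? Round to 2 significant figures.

It doubles every 70/1 ≈ 70.00 years, so 280 years is 4.00 doublings.
2^4.00 ≈ 16.00; 8.9 × 16.00 ≈ 140 thousand euros.

approximately 140 thousand euros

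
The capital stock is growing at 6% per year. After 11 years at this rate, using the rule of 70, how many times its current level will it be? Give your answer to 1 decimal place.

about 1.9 times

Doubles every ≈ 11.67 years (70/6).
11 years is 0.94 doublings; 2^0.94 ≈ 1.9×.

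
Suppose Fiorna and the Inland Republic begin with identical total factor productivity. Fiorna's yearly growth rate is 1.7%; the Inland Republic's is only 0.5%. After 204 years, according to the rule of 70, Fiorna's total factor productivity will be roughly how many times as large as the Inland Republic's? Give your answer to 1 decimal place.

approximately 11.3 times

Fiorna pulls ahead at 1.2 pp per year, so the ratio doubles every 70/1.2 ≈ 58.33 years.
In 204 years that's 3.50 doublings: 2^3.50 ≈ 11.3.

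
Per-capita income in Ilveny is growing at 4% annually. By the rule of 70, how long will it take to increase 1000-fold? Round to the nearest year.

roughly 174 years

At 4% it doubles every 70/4 ≈ 17.50 years.
1000× is log₂ 1000 ≈ 9.97 doublings, so ≈ 9.97 × 17.50 = 174 years.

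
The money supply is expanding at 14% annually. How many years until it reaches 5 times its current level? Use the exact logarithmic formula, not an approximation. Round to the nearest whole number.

t = ln(5) / ln(1 + 0.14) = 1.6094 / 0.131028 ≈ 12.28.
≈ 12 years.

12 years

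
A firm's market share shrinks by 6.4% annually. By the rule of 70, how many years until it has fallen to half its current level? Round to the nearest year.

around 11 years

Halving time ≈ 70 / 6.4 = 10.94 → 11 years.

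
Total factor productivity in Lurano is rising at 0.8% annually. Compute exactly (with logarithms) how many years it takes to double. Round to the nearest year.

t = ln(2) / ln(1 + 0.008) = 0.6931 / 0.007968 ≈ 86.99.
≈ 87 years.

87 years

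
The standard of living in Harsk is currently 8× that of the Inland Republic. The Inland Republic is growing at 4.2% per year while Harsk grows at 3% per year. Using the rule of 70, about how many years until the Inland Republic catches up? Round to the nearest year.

175 years

the Inland Republic gains on Harsk at 4.2% − 3% = 1.2 points a year.
At that relative rate the gap halves every 70/1.2 ≈ 58.33 years.
An 8× gap closes after 3 halvings: 3 × 58.33 ≈ 175 years.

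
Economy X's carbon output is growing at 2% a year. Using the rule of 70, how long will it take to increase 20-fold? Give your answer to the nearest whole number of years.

Doubling time ≈ 70/2 = 35.00 years.
Reaching 20× takes log₂(20) ≈ 4.32 doublings.
4.32 × 35.00 ≈ 151 years.

≈ 151 years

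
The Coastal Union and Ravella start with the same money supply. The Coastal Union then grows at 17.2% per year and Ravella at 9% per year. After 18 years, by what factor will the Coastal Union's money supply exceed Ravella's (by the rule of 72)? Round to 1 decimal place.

about 4.1 times

Only the 8.2-point difference matters.
72/8.2 ≈ 8.78 years per doubling of the ratio; 18 years gives 2.05 doublings, so ≈ 4.1×.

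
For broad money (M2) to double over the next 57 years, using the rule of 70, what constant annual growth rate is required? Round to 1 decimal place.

70 / 57 ≈ 1.23, so about 1.2% a year.

around 1.2% a year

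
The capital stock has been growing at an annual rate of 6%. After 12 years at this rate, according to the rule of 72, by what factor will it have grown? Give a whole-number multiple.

roughly 2 times

72/6 ≈ 12.00 years per doubling.
12 years fits 1 doubling: 2^1 = 2.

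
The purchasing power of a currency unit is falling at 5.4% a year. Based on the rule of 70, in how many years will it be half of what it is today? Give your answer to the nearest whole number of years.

The rule works in reverse for decay: 70/5.4 ≈ 12.96 years to halve.

about 13 years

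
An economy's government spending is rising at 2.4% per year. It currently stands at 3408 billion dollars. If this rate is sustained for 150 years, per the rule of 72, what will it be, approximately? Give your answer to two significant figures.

roughly 110000 billion dollars

It doubles every 72/2.4 ≈ 30.00 years, so 150 years is 5.00 doublings.
2^5.00 ≈ 32.00; 3408 × 32.00 ≈ 110000 billion dollars.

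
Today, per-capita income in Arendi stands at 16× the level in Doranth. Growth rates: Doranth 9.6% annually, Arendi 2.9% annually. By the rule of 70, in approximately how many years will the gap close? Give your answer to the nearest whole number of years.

Doranth gains on Arendi at 9.6% − 2.9% = 6.7 points a year.
At that relative rate the gap halves every 70/6.7 ≈ 10.45 years.
A 16× gap closes after 4 halvings: 4 × 10.45 ≈ 42 years.

42 years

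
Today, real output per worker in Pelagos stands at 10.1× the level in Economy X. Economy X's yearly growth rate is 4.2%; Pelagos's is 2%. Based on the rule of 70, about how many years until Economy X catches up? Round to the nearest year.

about 106 years

Economy X gains on Pelagos at 4.2% − 2% = 2.2 points a year.
At that relative rate the gap halves every 70/2.2 ≈ 31.82 years.
A 10.1× gap takes log₂(10.1) ≈ 3.34 halvings to close: 3.34 × 31.82 ≈ 106 years.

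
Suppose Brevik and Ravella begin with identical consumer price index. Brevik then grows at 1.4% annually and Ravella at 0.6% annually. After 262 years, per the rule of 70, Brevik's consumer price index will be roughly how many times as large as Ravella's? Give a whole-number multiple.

Rate gap = 1.4% − 0.6% = 0.8 points.
The ratio doubles every 70/0.8 ≈ 87.50 years.
262/87.50 ≈ 2.99 doublings → ratio ≈ 2^2.99 ≈ 8.

approximately 8 times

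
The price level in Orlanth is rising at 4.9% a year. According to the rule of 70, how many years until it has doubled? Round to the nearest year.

70/4.9 ≈ 14.29, so it doubles roughly every 14 years.

about 14 years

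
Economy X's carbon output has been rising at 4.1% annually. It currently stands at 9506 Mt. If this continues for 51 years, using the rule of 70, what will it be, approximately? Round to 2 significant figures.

It doubles every 70/4.1 ≈ 17.07 years, so 51 years is 2.99 doublings.
2^2.99 ≈ 7.94; 9506 × 7.94 ≈ 75000 Mt.

about 75000 Mt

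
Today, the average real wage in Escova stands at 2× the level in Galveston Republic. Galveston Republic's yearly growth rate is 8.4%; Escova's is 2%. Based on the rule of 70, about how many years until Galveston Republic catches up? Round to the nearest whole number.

roughly 11 years

The growth-rate gap is 8.4% − 2% = 6.4 percentage points.
So the ratio between them halves every 70/6.4 ≈ 10.94 years.
A 2× gap closes after 1 halving: 1 × 10.94 ≈ 11 years.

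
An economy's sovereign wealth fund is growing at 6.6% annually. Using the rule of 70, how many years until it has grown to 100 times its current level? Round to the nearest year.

approximately 70 years

At 6.6% it doubles every 70/6.6 ≈ 10.61 years.
100× is log₂ 100 ≈ 6.64 doublings, so ≈ 6.64 × 10.61 = 70 years.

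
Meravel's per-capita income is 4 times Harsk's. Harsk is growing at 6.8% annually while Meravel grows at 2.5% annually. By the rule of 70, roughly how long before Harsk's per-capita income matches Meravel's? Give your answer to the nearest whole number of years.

Harsk gains on Meravel at 6.8% − 2.5% = 4.3 points a year.
At that relative rate the gap halves every 70/4.3 ≈ 16.28 years.
A 4 times gap closes after 2 halvings: 2 × 16.28 ≈ 33 years.

about 33 years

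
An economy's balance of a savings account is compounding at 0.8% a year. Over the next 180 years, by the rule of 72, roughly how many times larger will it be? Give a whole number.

≈ 4 times

72/0.8 ≈ 90.00 years per doubling.
180 years fits 2 doublings: 2^2 = 4.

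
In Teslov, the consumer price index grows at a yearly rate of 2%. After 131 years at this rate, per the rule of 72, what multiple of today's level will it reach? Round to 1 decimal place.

Doubling time ≈ 72/2 = 36.00 years.
131 years / 36.00 ≈ 3.64 doublings → factor 2^3.64 ≈ 12.5.

approximately 12.5 times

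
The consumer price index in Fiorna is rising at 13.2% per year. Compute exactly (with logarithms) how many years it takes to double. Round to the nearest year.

t = ln(2) / ln(1 + 0.132) = 0.6931 / 0.123986 ≈ 5.59.
≈ 6 years.

6 years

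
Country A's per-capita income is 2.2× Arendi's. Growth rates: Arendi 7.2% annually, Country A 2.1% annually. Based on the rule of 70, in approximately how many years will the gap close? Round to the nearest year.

The growth-rate gap is 7.2% − 2.1% = 5.1 percentage points.
So the ratio between them halves every 70/5.1 ≈ 13.73 years.
A 2.2× gap takes log₂(2.2) ≈ 1.14 halvings to close: 1.14 × 13.73 ≈ 16 years.

roughly 16 years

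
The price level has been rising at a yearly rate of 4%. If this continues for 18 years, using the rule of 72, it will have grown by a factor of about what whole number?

around 2 times

72/4 ≈ 18.00 years per doubling.
18 years fits 1 doubling: 2^1 = 2.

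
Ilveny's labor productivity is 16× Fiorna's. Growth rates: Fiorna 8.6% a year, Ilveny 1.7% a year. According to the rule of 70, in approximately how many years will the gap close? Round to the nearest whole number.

The growth-rate gap is 8.6% − 1.7% = 6.9 percentage points.
So the ratio between them halves every 70/6.9 ≈ 10.14 years.
A 16× gap closes after 4 halvings: 4 × 10.14 ≈ 41 years.

roughly 41 years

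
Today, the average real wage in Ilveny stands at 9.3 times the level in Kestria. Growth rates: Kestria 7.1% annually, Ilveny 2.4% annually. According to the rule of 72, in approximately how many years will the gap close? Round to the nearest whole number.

49 years

Kestria gains on Ilveny at 7.1% − 2.4% = 4.7 points a year.
At that relative rate the gap halves every 72/4.7 ≈ 15.32 years.
A 9.3 times gap takes log₂(9.3) ≈ 3.22 halvings to close: 3.22 × 15.32 ≈ 49 years.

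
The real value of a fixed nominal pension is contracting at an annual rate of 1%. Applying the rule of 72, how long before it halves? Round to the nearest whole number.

Falling at 1%, it halves about every 72/1 = 72.00 years.

≈ 72 years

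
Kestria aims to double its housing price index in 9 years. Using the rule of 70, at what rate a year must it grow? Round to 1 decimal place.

70 / 9 ≈ 7.78, so about 7.8% a year.

approximately 7.8%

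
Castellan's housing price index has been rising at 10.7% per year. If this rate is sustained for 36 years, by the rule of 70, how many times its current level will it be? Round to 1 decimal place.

roughly 45.3 times

Doubles every ≈ 6.54 years (70/10.7).
36 years is 5.50 doublings; 2^5.50 ≈ 45.3×.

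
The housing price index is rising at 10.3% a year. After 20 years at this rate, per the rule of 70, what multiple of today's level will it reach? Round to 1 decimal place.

7.7 times

Doubling time ≈ 70/10.3 = 6.80 years.
20 years / 6.80 ≈ 2.94 doublings → factor 2^2.94 ≈ 7.7.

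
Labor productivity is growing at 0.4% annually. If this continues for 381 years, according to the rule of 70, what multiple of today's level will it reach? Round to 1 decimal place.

about 4.5 times

Doubling time ≈ 70/0.4 = 175.00 years.
381 years / 175.00 ≈ 2.18 doublings → factor 2^2.18 ≈ 4.5.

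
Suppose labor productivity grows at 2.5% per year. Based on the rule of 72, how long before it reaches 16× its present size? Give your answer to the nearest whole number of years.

One doubling takes 72/2.5 = 28.80 years.
16 = 2^4, so 4 doublings → 115 years.

115 years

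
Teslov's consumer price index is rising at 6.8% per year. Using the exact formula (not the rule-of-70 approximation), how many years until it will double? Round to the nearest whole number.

t = ln(2) / ln(1 + 0.068) = 0.6931 / 0.065788 ≈ 10.54.
≈ 11 years.

11 years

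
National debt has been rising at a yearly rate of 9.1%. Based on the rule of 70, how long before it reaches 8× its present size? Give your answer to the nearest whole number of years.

One doubling takes 70/9.1 = 7.69 years.
8 = 2^3, so 3 doublings → 23 years.

roughly 23 years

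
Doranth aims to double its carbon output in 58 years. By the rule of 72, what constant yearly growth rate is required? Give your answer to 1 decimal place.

72 / 58 ≈ 1.24, so about 1.2% per year.

around 1.2%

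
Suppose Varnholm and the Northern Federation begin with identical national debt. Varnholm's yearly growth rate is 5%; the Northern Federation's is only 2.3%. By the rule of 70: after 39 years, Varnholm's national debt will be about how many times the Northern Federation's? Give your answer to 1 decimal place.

around 2.8 times

Only the 2.7-point difference matters.
70/2.7 ≈ 25.93 years per doubling of the ratio; 39 years gives 1.50 doublings, so ≈ 2.8×.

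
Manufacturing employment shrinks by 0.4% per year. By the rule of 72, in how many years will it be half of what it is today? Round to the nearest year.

180 years

The rule works in reverse for decay: 72/0.4 ≈ 180.00 years to halve.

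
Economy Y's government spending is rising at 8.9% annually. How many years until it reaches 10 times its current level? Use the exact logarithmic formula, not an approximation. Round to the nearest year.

t = ln(10) / ln(1 + 0.089) = 2.3026 / 0.085260 ≈ 27.01.
≈ 27 years.

27 years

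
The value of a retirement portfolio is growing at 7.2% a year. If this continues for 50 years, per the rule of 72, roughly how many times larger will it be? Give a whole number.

about 32 times

72/7.2 ≈ 10.00 years per doubling.
50 years fits 5 doublings: 2^5 = 32.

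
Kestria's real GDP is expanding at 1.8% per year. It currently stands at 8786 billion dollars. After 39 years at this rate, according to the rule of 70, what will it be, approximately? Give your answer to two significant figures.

about 18000 billion dollars

It doubles every 70/1.8 ≈ 38.89 years, so 39 years is 1.00 doublings.
2^1.00 ≈ 2.00; 8786 × 2.00 ≈ 18000 billion dollars.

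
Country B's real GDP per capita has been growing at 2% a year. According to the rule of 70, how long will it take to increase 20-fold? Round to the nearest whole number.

Doubling time ≈ 70/2 = 35.00 years.
20× is log₂ 20 ≈ 4.32 doublings, so ≈ 4.32 × 35.00 = 151 years.

≈ 151 years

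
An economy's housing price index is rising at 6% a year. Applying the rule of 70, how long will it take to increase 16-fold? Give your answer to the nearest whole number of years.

Doubling time ≈ 70/6 = 11.67 years.
16 = 2^4, so 4 doublings → 47 years.

about 47 years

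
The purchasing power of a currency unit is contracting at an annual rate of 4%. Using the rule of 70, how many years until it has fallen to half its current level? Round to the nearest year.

around 18 years

The rule works in reverse for decay: 70/4 ≈ 17.50 years to halve.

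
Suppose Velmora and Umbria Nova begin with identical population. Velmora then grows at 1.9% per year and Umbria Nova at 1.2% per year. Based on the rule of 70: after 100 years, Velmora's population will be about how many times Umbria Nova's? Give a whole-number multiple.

2 times

Velmora pulls ahead at 0.7 pp per year, so the ratio doubles every 70/0.7 ≈ 100.00 years.
In 100 years that's 1.00 doublings: 2^1.00 ≈ 2.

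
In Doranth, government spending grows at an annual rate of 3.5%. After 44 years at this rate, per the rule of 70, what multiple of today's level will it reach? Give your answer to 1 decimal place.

Doubling time ≈ 70/3.5 = 20.00 years.
44 years / 20.00 ≈ 2.20 doublings → factor 2^2.20 ≈ 4.6.

about 4.6 times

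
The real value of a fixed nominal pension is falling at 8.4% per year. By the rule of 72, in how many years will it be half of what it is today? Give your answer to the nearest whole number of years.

The rule works in reverse for decay: 72/8.4 ≈ 8.57 years to halve.

≈ 9 years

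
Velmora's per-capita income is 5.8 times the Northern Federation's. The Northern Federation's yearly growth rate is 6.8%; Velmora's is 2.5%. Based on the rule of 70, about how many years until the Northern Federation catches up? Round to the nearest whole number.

What matters is the difference: 4.3 pp.
Rule of 70 on the gap: the ratio halves every 70/4.3 ≈ 16.28 years.
A 5.8 times gap takes log₂(5.8) ≈ 2.54 halvings to close: 2.54 × 16.28 ≈ 41 years.

roughly 41 years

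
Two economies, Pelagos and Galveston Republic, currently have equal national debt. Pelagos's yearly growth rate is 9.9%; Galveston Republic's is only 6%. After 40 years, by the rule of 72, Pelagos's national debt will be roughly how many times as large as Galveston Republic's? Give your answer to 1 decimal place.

4.5 times

Pelagos pulls ahead at 3.9 pp per year, so the ratio doubles every 72/3.9 ≈ 18.46 years.
In 40 years that's 2.17 doublings: 2^2.17 ≈ 4.5.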